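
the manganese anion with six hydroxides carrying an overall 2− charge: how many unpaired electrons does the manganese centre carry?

3

Summing ligand charges against the −2 overall charge gives an oxidation state of +4 for manganese.
Manganese is a group-7 element; Mn(IV) is therefore d³.
In an octahedral field the d³ configuration is t₂g³e_g⁰ (only one arrangement possible), giving 3 unpaired electrons.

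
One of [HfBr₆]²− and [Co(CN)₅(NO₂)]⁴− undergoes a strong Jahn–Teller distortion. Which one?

[Co(CN)₅(NO₂)]⁴−

[HfBr₆]²−: Summing ligand charges against the −2 overall charge gives an oxidation state of +4 for hafnium. Hafnium is a group-4 element; Hf(IV) is therefore d⁰. The d⁰ configuration leaves the e_g set evenly filled (or empty) — no strong Jahn–Teller driving force.
[Co(CN)₅(NO₂)]⁴−: Summing ligand charges against the −4 overall charge gives an oxidation state of +2 for cobalt. Cobalt is a group-9 element; Co(II) is therefore d⁷. Cyanide and nitro (N-bound nitrite) are strong-field ligands (high in the spectrochemical series) for a first-row metal, so the complex is low-spin. The t₂g⁶e_g¹ (low-spin) configuration has an unevenly filled e_g set; the Jahn–Teller theorem predicts a tetragonal distortion (typically axial elongation) to lift the degeneracy.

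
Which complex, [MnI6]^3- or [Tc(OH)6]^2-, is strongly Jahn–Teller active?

[MnI6]^3-: Each iodide is −1; balancing the −3 overall charge requires Mn(III). Mn sits in group 7, so the d-electron count is 7 − 3 = 4. Iodide is a weak-field ligand for a first-row metal, so the complex is high-spin. The t₂g³e_g¹ (high-spin) configuration has an unevenly filled e_g set; the Jahn–Teller theorem predicts a tetragonal distortion (typically axial elongation) to lift the degeneracy.
[Tc(OH)6]^2-: Summing ligand charges against the −2 overall charge gives an oxidation state of +4 for technetium. Tc sits in group 7, so the d-electron count is 7 − 4 = 3. The d³ configuration leaves the e_g set evenly filled (or empty) — no strong Jahn–Teller driving force.

[MnI6]^3-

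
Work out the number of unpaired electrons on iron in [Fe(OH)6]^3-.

Ligand charges: each hydroxide is −1. With an overall charge of −3 the iron centre must be in the +3 oxidation state.
Fe sits in group 8, so the d-electron count is 8 − 3 = 5.
The spin state decides the count: Hydroxide is a weak-field ligand for a first-row metal, so the complex is high-spin.
An octahedral high-spin d⁵ ion is t₂g³e_g², giving 5 unpaired electrons.

5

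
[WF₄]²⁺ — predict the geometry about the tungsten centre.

tetrahedral

Summing ligand charges against the +2 overall charge gives an oxidation state of +6 for tungsten.
W sits in group 6, so the d-electron count is 6 − 6 = 0.
With 4 monodentate ligands the coordination number is 4.
A d⁰ ion has no crystal-field stabilisation preference between square planar and tetrahedral, so four ligands adopt the sterically favoured tetrahedral geometry.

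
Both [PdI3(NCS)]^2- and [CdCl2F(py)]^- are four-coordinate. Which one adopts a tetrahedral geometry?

[CdCl2F(py)]^-

For [PdI3(NCS)]^2-: Each iodide is −1; each isothiocyanate is −1; balancing the −2 overall charge requires Pd(II). Palladium is a group-10 element; Pd(II) is therefore d⁸. A 4d d⁸ ion has a large crystal-field splitting; square planar leaves the high-energy d_{x²−y²} orbital empty and maximises CFSE. → square planar.
For [CdCl2F(py)]^-: Ligand charges: each chloride is −1; each fluoride is −1; pyridine is neutral. With an overall charge of −1 the cadmium centre must be in the +2 oxidation state. Group 12 minus oxidation state 2 gives a d¹⁰ configuration. A d¹⁰ ion has no crystal-field stabilisation preference between square planar and tetrahedral, so four ligands adopt the sterically favoured tetrahedral geometry. → tetrahedral.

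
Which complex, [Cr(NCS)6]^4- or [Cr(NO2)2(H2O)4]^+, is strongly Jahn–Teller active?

[Cr(NCS)6]^4-: Ligand charges: each isothiocyanate is −1. With an overall charge of −4 the chromium centre must be in the +2 oxidation state. Chromium is a group-6 element; Cr(II) is therefore d⁴. Isothiocyanate is a weak-field ligand for a first-row metal, so the complex is high-spin. The t₂g³e_g¹ (high-spin) configuration has an unevenly filled e_g set; the Jahn–Teller theorem predicts a tetragonal distortion (typically axial elongation) to lift the degeneracy.
[Cr(NO2)2(H2O)4]^+: Summing ligand charges against the +1 overall charge gives an oxidation state of +3 for chromium. Chromium is a group-6 element; Cr(III) is therefore d³. The d³ configuration leaves the e_g set evenly filled (or empty) — no strong Jahn–Teller driving force.

[Cr(NCS)6]^4-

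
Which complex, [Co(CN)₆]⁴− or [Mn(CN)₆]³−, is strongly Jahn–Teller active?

[Co(CN)₆]⁴−: Summing ligand charges against the −4 overall charge gives an oxidation state of +2 for cobalt. Cobalt is a group-9 element; Co(II) is therefore d⁷. Cyanide is a strong-field ligand (high in the spectrochemical series) for a first-row metal, so the complex is low-spin. The t₂g⁶e_g¹ (low-spin) configuration has an unevenly filled e_g set; the Jahn–Teller theorem predicts a tetragonal distortion (typically axial elongation) to lift the degeneracy.
[Mn(CN)₆]³−: Ligand charges: each cyanide is −1. With an overall charge of −3 the manganese centre must be in the +3 oxidation state. Group 7 minus oxidation state 3 gives a d⁴ configuration. Cyanide is a strong-field ligand (high in the spectrochemical series) for a first-row metal, so the complex is low-spin. The d⁴ configuration leaves the e_g set evenly filled (or empty) — no strong Jahn–Teller driving force.

[Co(CN)₆]⁴−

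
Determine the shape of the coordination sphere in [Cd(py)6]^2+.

Ligand charges: pyridine is neutral. With an overall charge of +2 the cadmium centre must be in the +2 oxidation state.
Cadmium is a group-12 element; Cd(II) is therefore d¹⁰.
With 6 monodentate ligands the coordination number is 6.
Six donors around a single metal centre give an octahedral coordination sphere.

octahedral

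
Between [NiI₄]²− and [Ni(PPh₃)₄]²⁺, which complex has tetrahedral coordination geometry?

[NiI₄]²−

For [NiI₄]²−: Ligand charges: each iodide is −1. With an overall charge of −2 the nickel centre must be in the +2 oxidation state. Group 10 minus oxidation state 2 gives a d⁸ configuration. Iodide is a weak-field ligand. With weak-field ligands the CFSE gain from square planar is small, so a 3d d⁸ ion takes the sterically preferred tetrahedral geometry. → tetrahedral.
For [Ni(PPh₃)₄]²⁺: Ligand charges: triphenylphosphine is neutral. With an overall charge of +2 the nickel centre must be in the +2 oxidation state. Ni sits in group 10, so the d-electron count is 10 − 2 = 8. Triphenylphosphine is a strong-field ligand (high in the spectrochemical series). A 3d d⁸ ion with strong-field ligands gains enough CFSE to favour square planar over tetrahedral. → square planar.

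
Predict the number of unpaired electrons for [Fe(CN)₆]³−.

1 unpaired electron

Summing ligand charges against the −3 overall charge gives an oxidation state of +3 for iron.
Group 8 minus oxidation state 3 gives a d⁵ configuration.
The spin state decides the count: Cyanide is a strong-field ligand (high in the spectrochemical series) for a first-row metal, so the complex is low-spin.
An octahedral low-spin d⁵ ion is t₂g⁵e_g⁰, giving 1 unpaired electron.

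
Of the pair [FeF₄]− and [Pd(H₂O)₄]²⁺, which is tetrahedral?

For [FeF₄]−: Each fluoride is −1; balancing the −1 overall charge requires Fe(III). Fe sits in group 8, so the d-electron count is 8 − 3 = 5. A high-spin d⁵ ion has zero CFSE in either geometry, so four ligands adopt the sterically favoured tetrahedral geometry. → tetrahedral.
For [Pd(H₂O)₄]²⁺: Water is neutral; balancing the +2 overall charge requires Pd(II). Pd sits in group 10, so the d-electron count is 10 − 2 = 8. A 4d d⁸ ion has a large crystal-field splitting; square planar leaves the high-energy d_{x²−y²} orbital empty and maximises CFSE. → square planar.

[FeF₄]−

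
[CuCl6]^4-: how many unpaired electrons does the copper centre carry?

1 unpaired electron

Each chloride is −1; balancing the −4 overall charge requires Cu(II).
Copper is a group-11 element; Cu(II) is therefore d⁹.
In an octahedral field the d⁹ configuration is t₂g⁶e_g³ (only one arrangement possible), giving 1 unpaired electron.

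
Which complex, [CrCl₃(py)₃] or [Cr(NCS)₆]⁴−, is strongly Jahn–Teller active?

[Cr(NCS)₆]⁴−

[CrCl₃(py)₃]: Ligand charges: each chloride is −1; pyridine is neutral. With an overall charge of 0 the chromium centre must be in the +3 oxidation state. Group 6 minus oxidation state 3 gives a d³ configuration. The d³ configuration leaves the e_g set evenly filled (or empty) — no strong Jahn–Teller driving force.
[Cr(NCS)₆]⁴−: Ligand charges: each isothiocyanate is −1. With an overall charge of −4 the chromium centre must be in the +2 oxidation state. Cr sits in group 6, so the d-electron count is 6 − 2 = 4. Isothiocyanate is a weak-field ligand for a first-row metal, so the complex is high-spin. The t₂g³e_g¹ (high-spin) configuration has an unevenly filled e_g set; the Jahn–Teller theorem predicts a tetragonal distortion (typically axial elongation) to lift the degeneracy.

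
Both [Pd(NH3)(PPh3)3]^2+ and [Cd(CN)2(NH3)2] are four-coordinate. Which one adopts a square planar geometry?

For [Pd(NH3)(PPh3)3]^2+: Ligand charges: ammonia is neutral; triphenylphosphine is neutral. With an overall charge of +2 the palladium centre must be in the +2 oxidation state. Palladium is a group-10 element; Pd(II) is therefore d⁸. A 4d d⁸ ion has a large crystal-field splitting; square planar leaves the high-energy d_{x²−y²} orbital empty and maximises CFSE. → square planar.
For [Cd(CN)2(NH3)2]: Ligand charges: each cyanide is −1; ammonia is neutral. With an overall charge of 0 the cadmium centre must be in the +2 oxidation state. Cadmium is a group-12 element; Cd(II) is therefore d¹⁰. A d¹⁰ ion has no crystal-field stabilisation preference between square planar and tetrahedral, so four ligands adopt the sterically favoured tetrahedral geometry. → tetrahedral.

[Pd(NH3)(PPh3)3]^2+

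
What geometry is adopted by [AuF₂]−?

linear

Ligand charges: each fluoride is −1. With an overall charge of −1 the gold centre must be in the +1 oxidation state.
Au sits in group 11, so the d-electron count is 11 − 1 = 10.
With 2 monodentate ligands the coordination number is 2.
A d¹⁰ ion with only two ligands adopts a linear arrangement (sp hybridisation; no CFSE preference).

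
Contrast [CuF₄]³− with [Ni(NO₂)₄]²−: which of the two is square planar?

For [CuF₄]³−: Summing ligand charges against the −3 overall charge gives an oxidation state of +1 for copper. Group 11 minus oxidation state 1 gives a d¹⁰ configuration. A d¹⁰ ion has no crystal-field stabilisation preference between square planar and tetrahedral, so four ligands adopt the sterically favoured tetrahedral geometry. → tetrahedral.
For [Ni(NO₂)₄]²−: Summing ligand charges against the −2 overall charge gives an oxidation state of +2 for nickel. Nickel is a group-10 element; Ni(II) is therefore d⁸. Nitro (N-bound nitrite) is a strong-field ligand (high in the spectrochemical series). A 3d d⁸ ion with strong-field ligands gains enough CFSE to favour square planar over tetrahedral. → square planar.

[Ni(NO₂)₄]²−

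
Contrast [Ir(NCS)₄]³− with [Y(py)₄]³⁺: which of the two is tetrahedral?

For [Ir(NCS)₄]³−: Each isothiocyanate is −1; balancing the −3 overall charge requires Ir(I). Ir sits in group 9, so the d-electron count is 9 − 1 = 8. A 5d d⁸ ion has a large crystal-field splitting; square planar leaves the high-energy d_{x²−y²} orbital empty and maximises CFSE. → square planar.
For [Y(py)₄]³⁺: Pyridine is neutral; balancing the +3 overall charge requires Y(III). Group 3 minus oxidation state 3 gives a d⁰ configuration. A d⁰ ion has no crystal-field stabilisation preference between square planar and tetrahedral, so four ligands adopt the sterically favoured tetrahedral geometry. → tetrahedral.

[Y(py)₄]³⁺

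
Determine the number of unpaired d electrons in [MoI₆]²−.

Ligand charges: each iodide is −1. With an overall charge of −2 the molybdenum centre must be in the +4 oxidation state.
Molybdenum is a group-6 element; Mo(IV) is therefore d².
In an octahedral field the d² configuration is t₂g²e_g⁰ (only one arrangement possible), giving 2 unpaired electrons.

2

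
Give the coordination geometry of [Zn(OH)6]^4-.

octahedral

Summing ligand charges against the −4 overall charge gives an oxidation state of +2 for zinc.
Group 12 minus oxidation state 2 gives a d¹⁰ configuration.
With 6 monodentate ligands the coordination number is 6.
Six donors around a single metal centre give an octahedral coordination sphere.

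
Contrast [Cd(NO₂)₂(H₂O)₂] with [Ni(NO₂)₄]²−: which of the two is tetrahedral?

[Cd(NO₂)₂(H₂O)₂]

For [Cd(NO₂)₂(H₂O)₂]: Summing ligand charges against the 0 overall charge gives an oxidation state of +2 for cadmium. Group 12 minus oxidation state 2 gives a d¹⁰ configuration. A d¹⁰ ion has no crystal-field stabilisation preference between square planar and tetrahedral, so four ligands adopt the sterically favoured tetrahedral geometry. → tetrahedral.
For [Ni(NO₂)₄]²−: Ligand charges: each nitro (N-bound nitrite) is −1. With an overall charge of −2 the nickel centre must be in the +2 oxidation state. Group 10 minus oxidation state 2 gives a d⁸ configuration. Nitro (N-bound nitrite) is a strong-field ligand (high in the spectrochemical series). A 3d d⁸ ion with strong-field ligands gains enough CFSE to favour square planar over tetrahedral. → square planar.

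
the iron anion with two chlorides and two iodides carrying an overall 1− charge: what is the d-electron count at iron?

d⁵

Ligand charges: each chloride is −1; each iodide is −1. With an overall charge of −1 the iron centre must be in the +3 oxidation state.
Fe sits in group 8, so the d-electron count is 8 − 3 = 5.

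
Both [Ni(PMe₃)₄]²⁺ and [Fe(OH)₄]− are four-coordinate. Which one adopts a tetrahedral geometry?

[Fe(OH)₄]−

For [Ni(PMe₃)₄]²⁺: Trimethylphosphine is neutral; balancing the +2 overall charge requires Ni(II). Nickel is a group-10 element; Ni(II) is therefore d⁸. Trimethylphosphine is a strong-field ligand (high in the spectrochemical series). A 3d d⁸ ion with strong-field ligands gains enough CFSE to favour square planar over tetrahedral. → square planar.
For [Fe(OH)₄]−: Ligand charges: each hydroxide is −1. With an overall charge of −1 the iron centre must be in the +3 oxidation state. Fe sits in group 8, so the d-electron count is 8 − 3 = 5. A high-spin d⁵ ion has zero CFSE in either geometry, so four ligands adopt the sterically favoured tetrahedral geometry. → tetrahedral.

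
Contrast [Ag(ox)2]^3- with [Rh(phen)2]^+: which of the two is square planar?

[Rh(phen)2]^+

For [Ag(ox)2]^3-: Summing ligand charges against the −3 overall charge gives an oxidation state of +1 for silver. Group 11 minus oxidation state 1 gives a d¹⁰ configuration. A d¹⁰ ion has no crystal-field stabilisation preference between square planar and tetrahedral, so four ligands adopt the sterically favoured tetrahedral geometry. → tetrahedral.
For [Rh(phen)2]^+: Ligand charges: 1,10-phenanthroline is neutral. With an overall charge of +1 the rhodium centre must be in the +1 oxidation state. Rhodium is a group-9 element; Rh(I) is therefore d⁸. A 4d d⁸ ion has a large crystal-field splitting; square planar leaves the high-energy d_{x²−y²} orbital empty and maximises CFSE. → square planar.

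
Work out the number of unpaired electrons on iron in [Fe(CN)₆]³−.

Summing ligand charges against the −3 overall charge gives an oxidation state of +3 for iron.
Group 8 minus oxidation state 3 gives a d⁵ configuration.
The spin state decides the count: Cyanide is a strong-field ligand (high in the spectrochemical series) for a first-row metal, so the complex is low-spin.
An octahedral low-spin d⁵ ion is t₂g⁵e_g⁰, giving 1 unpaired electron.

1 unpaired electron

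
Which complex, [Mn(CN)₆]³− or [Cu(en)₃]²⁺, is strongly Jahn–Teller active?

[Mn(CN)₆]³−: Summing ligand charges against the −3 overall charge gives an oxidation state of +3 for manganese. Group 7 minus oxidation state 3 gives a d⁴ configuration. Cyanide is a strong-field ligand (high in the spectrochemical series) for a first-row metal, so the complex is low-spin. The d⁴ configuration leaves the e_g set evenly filled (or empty) — no strong Jahn–Teller driving force.
[Cu(en)₃]²⁺: Ethylenediamine is neutral; balancing the +2 overall charge requires Cu(II). Cu sits in group 11, so the d-electron count is 11 − 2 = 9. The t₂g⁶e_g³ configuration has an unevenly filled e_g set; the Jahn–Teller theorem predicts a tetragonal distortion (typically axial elongation) to lift the degeneracy.

[Cu(en)₃]²⁺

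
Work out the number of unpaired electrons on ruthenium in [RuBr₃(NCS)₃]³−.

Ligand charges: each bromide is −1; each isothiocyanate is −1. With an overall charge of −3 the ruthenium centre must be in the +3 oxidation state.
Ru sits in group 8, so the d-electron count is 8 − 3 = 5.
The spin state decides the count: a 4d ion has a large Δₒ and is invariably low-spin.
An octahedral low-spin d⁵ ion is t₂g⁵e_g⁰, giving 1 unpaired electron.

1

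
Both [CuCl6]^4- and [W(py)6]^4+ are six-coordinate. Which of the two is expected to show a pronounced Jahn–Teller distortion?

[CuCl6]^4-

[CuCl6]^4-: Summing ligand charges against the −4 overall charge gives an oxidation state of +2 for copper. Cu sits in group 11, so the d-electron count is 11 − 2 = 9. The t₂g⁶e_g³ configuration has an unevenly filled e_g set; the Jahn–Teller theorem predicts a tetragonal distortion (typically axial elongation) to lift the degeneracy.
[W(py)6]^4+: Ligand charges: pyridine is neutral. With an overall charge of +4 the tungsten centre must be in the +4 oxidation state. W sits in group 6, so the d-electron count is 6 − 4 = 2. The d² configuration leaves the e_g set evenly filled (or empty) — no strong Jahn–Teller driving force.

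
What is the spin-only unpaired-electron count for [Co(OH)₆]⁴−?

3 unpaired electrons

Summing ligand charges against the −4 overall charge gives an oxidation state of +2 for cobalt.
Cobalt is a group-9 element; Co(II) is therefore d⁷.
The spin state decides the count: Hydroxide is a weak-field ligand for a first-row metal, so the complex is high-spin.
An octahedral high-spin d⁷ ion is t₂g⁵e_g², giving 3 unpaired electrons.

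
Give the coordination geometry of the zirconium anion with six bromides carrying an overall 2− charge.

Each bromide is −1; balancing the −2 overall charge requires Zr(IV).
Group 4 minus oxidation state 4 gives a d⁰ configuration.
With 6 monodentate ligands the coordination number is 6.
Six donors around a single metal centre give an octahedral coordination sphere.

octahedral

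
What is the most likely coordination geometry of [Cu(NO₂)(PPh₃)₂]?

trigonal planar

Ligand charges: each nitro (N-bound nitrite) is −1; triphenylphosphine is neutral. With an overall charge of 0 the copper centre must be in the +1 oxidation state.
Copper is a group-11 element; Cu(I) is therefore d¹⁰.
With 3 monodentate ligands the coordination number is 3.
Three ligands around a d¹⁰ centre minimise repulsion in a trigonal-planar arrangement.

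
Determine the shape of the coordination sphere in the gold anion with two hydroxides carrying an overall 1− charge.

linear

Ligand charges: each hydroxide is −1. With an overall charge of −1 the gold centre must be in the +1 oxidation state.
Group 11 minus oxidation state 1 gives a d¹⁰ configuration.
Coordination number: 2.
A d¹⁰ ion with only two ligands adopts a linear arrangement (sp hybridisation; no CFSE preference).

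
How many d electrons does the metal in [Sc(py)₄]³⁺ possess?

d⁰

Pyridine is neutral; balancing the +3 overall charge requires Sc(III).
Scandium is a group-3 element; Sc(III) is therefore d⁰.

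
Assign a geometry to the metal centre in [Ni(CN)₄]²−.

square planar

Each cyanide is −1; balancing the −2 overall charge requires Ni(II).
Nickel is a group-10 element; Ni(II) is therefore d⁸.
Coordination number: 4.
Cyanide is a strong-field ligand (high in the spectrochemical series).
A 3d d⁸ ion with strong-field ligands gains enough CFSE to favour square planar over tetrahedral.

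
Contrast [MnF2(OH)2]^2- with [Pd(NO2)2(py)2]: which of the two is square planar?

[Pd(NO2)2(py)2]

For [MnF2(OH)2]^2-: Summing ligand charges against the −2 overall charge gives an oxidation state of +2 for manganese. Group 7 minus oxidation state 2 gives a d⁵ configuration. A high-spin d⁵ ion has zero CFSE in either geometry, so four ligands adopt the sterically favoured tetrahedral geometry. → tetrahedral.
For [Pd(NO2)2(py)2]: Ligand charges: each nitro (N-bound nitrite) is −1; pyridine is neutral. With an overall charge of 0 the palladium centre must be in the +2 oxidation state. Pd sits in group 10, so the d-electron count is 10 − 2 = 8. A 4d d⁸ ion has a large crystal-field splitting; square planar leaves the high-energy d_{x²−y²} orbital empty and maximises CFSE. → square planar.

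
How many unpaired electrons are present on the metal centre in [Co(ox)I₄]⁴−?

3 unpaired electrons

Summing ligand charges against the −4 overall charge gives an oxidation state of +2 for cobalt.
Co sits in group 9, so the d-electron count is 9 − 2 = 7.
Counting donor atoms: 1×oxalate (bidentate) → 2 donors; 4×iodide (monodentate) → 4 donors. Coordination number = 6.
The spin state decides the count: Iodide and oxalate are weak-field ligands for a first-row metal, so the complex is high-spin.
An octahedral high-spin d⁷ ion is t₂g⁵e_g², giving 3 unpaired electrons.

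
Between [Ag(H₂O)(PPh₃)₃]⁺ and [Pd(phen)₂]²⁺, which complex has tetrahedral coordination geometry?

For [Ag(H₂O)(PPh₃)₃]⁺: Water is neutral; triphenylphosphine is neutral; balancing the +1 overall charge requires Ag(I). Group 11 minus oxidation state 1 gives a d¹⁰ configuration. A d¹⁰ ion has no crystal-field stabilisation preference between square planar and tetrahedral, so four ligands adopt the sterically favoured tetrahedral geometry. → tetrahedral.
For [Pd(phen)₂]²⁺: Ligand charges: 1,10-phenanthroline is neutral. With an overall charge of +2 the palladium centre must be in the +2 oxidation state. Group 10 minus oxidation state 2 gives a d⁸ configuration. A 4d d⁸ ion has a large crystal-field splitting; square planar leaves the high-energy d_{x²−y²} orbital empty and maximises CFSE. → square planar.

[Ag(H₂O)(PPh₃)₃]⁺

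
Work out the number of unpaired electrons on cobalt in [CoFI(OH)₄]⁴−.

3 unpaired electrons

Summing ligand charges against the −4 overall charge gives an oxidation state of +2 for cobalt.
Cobalt is a group-9 element; Co(II) is therefore d⁷.
The spin state decides the count: Fluoride, hydroxide, and iodide are weak-field ligands for a first-row metal, so the complex is high-spin.
An octahedral high-spin d⁷ ion is t₂g⁵e_g², giving 3 unpaired electrons.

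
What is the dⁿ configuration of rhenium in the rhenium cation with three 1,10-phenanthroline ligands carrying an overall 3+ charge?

Ligand charges: 1,10-phenanthroline is neutral. With an overall charge of +3 the rhenium centre must be in the +3 oxidation state.
Re sits in group 7, so the d-electron count is 7 − 3 = 4.

d4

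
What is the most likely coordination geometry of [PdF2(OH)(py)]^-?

square planar

Each fluoride is −1; each hydroxide is −1; pyridine is neutral; balancing the −1 overall charge requires Pd(II).
Pd sits in group 10, so the d-electron count is 10 − 2 = 8.
Coordination number: 4.
A 4d d⁸ ion has a large crystal-field splitting; square planar leaves the high-energy d_{x²−y²} orbital empty and maximises CFSE.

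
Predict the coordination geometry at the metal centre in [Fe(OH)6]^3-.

Ligand charges: each hydroxide is −1. With an overall charge of −3 the iron centre must be in the +3 oxidation state.
Iron is a group-8 element; Fe(III) is therefore d⁵.
Coordination number: 6.
Six donors around a single metal centre give an octahedral coordination sphere.

octahedral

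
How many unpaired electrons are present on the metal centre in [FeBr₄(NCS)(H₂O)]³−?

Each bromide is −1; each isothiocyanate is −1; water is neutral; balancing the −3 overall charge requires Fe(II).
Iron is a group-8 element; Fe(II) is therefore d⁶.
The spin state decides the count: Bromide and isothiocyanate are weak-field ligands for a first-row metal, so the complex is high-spin.
An octahedral high-spin d⁶ ion is t₂g⁴e_g², giving 4 unpaired electrons.

4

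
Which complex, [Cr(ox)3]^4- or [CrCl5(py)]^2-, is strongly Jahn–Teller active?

[Cr(ox)3]^4-: Ligand charges: each oxalate is −2. With an overall charge of −4 the chromium centre must be in the +2 oxidation state. Group 6 minus oxidation state 2 gives a d⁴ configuration. Oxalate is a weak-field ligand for a first-row metal, so the complex is high-spin. The t₂g³e_g¹ (high-spin) configuration has an unevenly filled e_g set; the Jahn–Teller theorem predicts a tetragonal distortion (typically axial elongation) to lift the degeneracy.
[CrCl5(py)]^2-: Ligand charges: each chloride is −1; pyridine is neutral. With an overall charge of −2 the chromium centre must be in the +3 oxidation state. Cr sits in group 6, so the d-electron count is 6 − 3 = 3. The d³ configuration leaves the e_g set evenly filled (or empty) — no strong Jahn–Teller driving force.

[Cr(ox)3]^4-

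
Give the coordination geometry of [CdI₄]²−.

Summing ligand charges against the −2 overall charge gives an oxidation state of +2 for cadmium.
Cadmium is a group-12 element; Cd(II) is therefore d¹⁰.
Coordination number: 4.
A d¹⁰ ion has no crystal-field stabilisation preference between square planar and tetrahedral, so four ligands adopt the sterically favoured tetrahedral geometry.

tetrahedral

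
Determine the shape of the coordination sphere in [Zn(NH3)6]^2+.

octahedral

Summing ligand charges against the +2 overall charge gives an oxidation state of +2 for zinc.
Group 12 minus oxidation state 2 gives a d¹⁰ configuration.
With 6 monodentate ligands the coordination number is 6.
Six donors around a single metal centre give an octahedral coordination sphere.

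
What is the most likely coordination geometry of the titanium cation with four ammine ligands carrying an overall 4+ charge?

tetrahedral

Summing ligand charges against the +4 overall charge gives an oxidation state of +4 for titanium.
Titanium is a group-4 element; Ti(IV) is therefore d⁰.
With 4 monodentate ligands the coordination number is 4.
A d⁰ ion has no crystal-field stabilisation preference between square planar and tetrahedral, so four ligands adopt the sterically favoured tetrahedral geometry.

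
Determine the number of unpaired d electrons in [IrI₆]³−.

0 unpaired electrons

Ligand charges: each iodide is −1. With an overall charge of −3 the iridium centre must be in the +3 oxidation state.
Iridium is a group-9 element; Ir(III) is therefore d⁶.
The spin state decides the count: a 5d ion has a large Δₒ and is invariably low-spin.
An octahedral low-spin d⁶ ion is t₂g⁶e_g⁰, giving 0 unpaired electrons.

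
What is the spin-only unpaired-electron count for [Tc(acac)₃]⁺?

3

Each acetylacetonate is −1; balancing the +1 overall charge requires Tc(IV).
Technetium is a group-7 element; Tc(IV) is therefore d³.
Counting donor atoms: 3×acetylacetonate (bidentate) → 6 donors. Coordination number = 6.
In an octahedral field the d³ configuration is t₂g³e_g⁰ (only one arrangement possible), giving 3 unpaired electrons.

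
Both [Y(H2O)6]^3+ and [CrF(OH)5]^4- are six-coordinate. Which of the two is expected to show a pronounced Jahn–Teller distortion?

[Y(H2O)6]^3+: Water is neutral; balancing the +3 overall charge requires Y(III). Yttrium is a group-3 element; Y(III) is therefore d⁰. The d⁰ configuration leaves the e_g set evenly filled (or empty) — no strong Jahn–Teller driving force.
[CrF(OH)5]^4-: Each fluoride is −1; each hydroxide is −1; balancing the −4 overall charge requires Cr(II). Group 6 minus oxidation state 2 gives a d⁴ configuration. Fluoride and hydroxide are weak-field ligands for a first-row metal, so the complex is high-spin. The t₂g³e_g¹ (high-spin) configuration has an unevenly filled e_g set; the Jahn–Teller theorem predicts a tetragonal distortion (typically axial elongation) to lift the degeneracy.

[CrF(OH)5]^4-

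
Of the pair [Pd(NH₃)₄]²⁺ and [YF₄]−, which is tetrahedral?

For [Pd(NH₃)₄]²⁺: Summing ligand charges against the +2 overall charge gives an oxidation state of +2 for palladium. Group 10 minus oxidation state 2 gives a d⁸ configuration. A 4d d⁸ ion has a large crystal-field splitting; square planar leaves the high-energy d_{x²−y²} orbital empty and maximises CFSE. → square planar.
For [YF₄]−: Summing ligand charges against the −1 overall charge gives an oxidation state of +3 for yttrium. Y sits in group 3, so the d-electron count is 3 − 3 = 0. A d⁰ ion has no crystal-field stabilisation preference between square planar and tetrahedral, so four ligands adopt the sterically favoured tetrahedral geometry. → tetrahedral.

[YF₄]−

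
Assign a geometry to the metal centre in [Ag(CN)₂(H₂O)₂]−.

tetrahedral

Ligand charges: each cyanide is −1; water is neutral. With an overall charge of −1 the silver centre must be in the +1 oxidation state.
Silver is a group-11 element; Ag(I) is therefore d¹⁰.
Coordination number: 4.
A d¹⁰ ion has no crystal-field stabilisation preference between square planar and tetrahedral, so four ligands adopt the sterically favoured tetrahedral geometry.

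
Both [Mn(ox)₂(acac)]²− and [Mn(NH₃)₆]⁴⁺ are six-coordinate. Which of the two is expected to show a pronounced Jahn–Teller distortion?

[Mn(ox)₂(acac)]²−: Ligand charges: each oxalate is −2; each acetylacetonate is −1. With an overall charge of −2 the manganese centre must be in the +3 oxidation state. Group 7 minus oxidation state 3 gives a d⁴ configuration. Acetylacetonate and oxalate are weak-field ligands for a first-row metal, so the complex is high-spin. The t₂g³e_g¹ (high-spin) configuration has an unevenly filled e_g set; the Jahn–Teller theorem predicts a tetragonal distortion (typically axial elongation) to lift the degeneracy.
[Mn(NH₃)₆]⁴⁺: Ammonia is neutral; balancing the +4 overall charge requires Mn(IV). Manganese is a group-7 element; Mn(IV) is therefore d³. The d³ configuration leaves the e_g set evenly filled (or empty) — no strong Jahn–Teller driving force.

[Mn(ox)₂(acac)]²−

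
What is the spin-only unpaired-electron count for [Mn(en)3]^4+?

Ligand charges: ethylenediamine is neutral. With an overall charge of +4 the manganese centre must be in the +4 oxidation state.
Group 7 minus oxidation state 4 gives a d³ configuration.
Counting donor atoms: 3×ethylenediamine (bidentate) → 6 donors. Coordination number = 6.
In an octahedral field the d³ configuration is t₂g³e_g⁰ (only one arrangement possible), giving 3 unpaired electrons.

3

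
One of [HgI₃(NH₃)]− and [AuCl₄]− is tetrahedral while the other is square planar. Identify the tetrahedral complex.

[HgI₃(NH₃)]−

For [HgI₃(NH₃)]−: Ligand charges: each iodide is −1; ammonia is neutral. With an overall charge of −1 the mercury centre must be in the +2 oxidation state. Mercury is a group-12 element; Hg(II) is therefore d¹⁰. A d¹⁰ ion has no crystal-field stabilisation preference between square planar and tetrahedral, so four ligands adopt the sterically favoured tetrahedral geometry. → tetrahedral.
For [AuCl₄]−: Each chloride is −1; balancing the −1 overall charge requires Au(III). Au sits in group 11, so the d-electron count is 11 − 3 = 8. A 5d d⁸ ion has a large crystal-field splitting; square planar leaves the high-energy d_{x²−y²} orbital empty and maximises CFSE. → square planar.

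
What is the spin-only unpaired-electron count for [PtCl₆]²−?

Summing ligand charges against the −2 overall charge gives an oxidation state of +4 for platinum.
Platinum is a group-10 element; Pt(IV) is therefore d⁶.
The spin state decides the count: a 5d ion has a large Δₒ and is invariably low-spin.
An octahedral low-spin d⁶ ion is t₂g⁶e_g⁰, giving 0 unpaired electrons.

0 unpaired electrons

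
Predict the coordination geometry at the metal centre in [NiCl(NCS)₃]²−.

tetrahedral

Each chloride is −1; each isothiocyanate is −1; balancing the −2 overall charge requires Ni(II).
Nickel is a group-10 element; Ni(II) is therefore d⁸.
Coordination number: 4.
Chloride and isothiocyanate are weak-field ligands.
With weak-field ligands the CFSE gain from square planar is small, so a 3d d⁸ ion takes the sterically preferred tetrahedral geometry.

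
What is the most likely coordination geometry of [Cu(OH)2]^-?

linear

Each hydroxide is −1; balancing the −1 overall charge requires Cu(I).
Cu sits in group 11, so the d-electron count is 11 − 1 = 10.
With 2 monodentate ligands the coordination number is 2.
A d¹⁰ ion with only two ligands adopts a linear arrangement (sp hybridisation; no CFSE preference).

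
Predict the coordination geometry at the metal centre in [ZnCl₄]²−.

Summing ligand charges against the −2 overall charge gives an oxidation state of +2 for zinc.
Group 12 minus oxidation state 2 gives a d¹⁰ configuration.
With 4 monodentate ligands the coordination number is 4.
A d¹⁰ ion has no crystal-field stabilisation preference between square planar and tetrahedral, so four ligands adopt the sterically favoured tetrahedral geometry.

tetrahedral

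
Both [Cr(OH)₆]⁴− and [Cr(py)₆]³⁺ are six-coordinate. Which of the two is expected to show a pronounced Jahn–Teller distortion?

[Cr(OH)₆]⁴−: Each hydroxide is −1; balancing the −4 overall charge requires Cr(II). Cr sits in group 6, so the d-electron count is 6 − 2 = 4. Hydroxide is a weak-field ligand for a first-row metal, so the complex is high-spin. The t₂g³e_g¹ (high-spin) configuration has an unevenly filled e_g set; the Jahn–Teller theorem predicts a tetragonal distortion (typically axial elongation) to lift the degeneracy.
[Cr(py)₆]³⁺: Pyridine is neutral; balancing the +3 overall charge requires Cr(III). Cr sits in group 6, so the d-electron count is 6 − 3 = 3. The d³ configuration leaves the e_g set evenly filled (or empty) — no strong Jahn–Teller driving force.

[Cr(OH)₆]⁴−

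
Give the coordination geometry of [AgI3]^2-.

Summing ligand charges against the −2 overall charge gives an oxidation state of +1 for silver.
Ag sits in group 11, so the d-electron count is 11 − 1 = 10.
With 3 monodentate ligands the coordination number is 3.
Three ligands around a d¹⁰ centre minimise repulsion in a trigonal-planar arrangement.

trigonal planar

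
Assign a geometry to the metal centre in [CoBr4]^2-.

Ligand charges: each bromide is −1. With an overall charge of −2 the cobalt centre must be in the +2 oxidation state.
Co sits in group 9, so the d-electron count is 9 − 2 = 7.
Coordination number: 4.
Bromide is a weak-field ligand.
For a high-spin 3d d⁷ ion with weak-field ligands the small Δₜ gives little square-planar CFSE advantage, so four ligands adopt the sterically favoured tetrahedral geometry.

tetrahedral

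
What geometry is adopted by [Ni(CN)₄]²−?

Summing ligand charges against the −2 overall charge gives an oxidation state of +2 for nickel.
Ni sits in group 10, so the d-electron count is 10 − 2 = 8.
Coordination number: 4.
Cyanide is a strong-field ligand (high in the spectrochemical series).
A 3d d⁸ ion with strong-field ligands gains enough CFSE to favour square planar over tetrahedral.

square planar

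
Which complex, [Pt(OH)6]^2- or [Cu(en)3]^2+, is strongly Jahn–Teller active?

[Pt(OH)6]^2-: Each hydroxide is −1; balancing the −2 overall charge requires Pt(IV). Platinum is a group-10 element; Pt(IV) is therefore d⁶. A 5d ion has a large Δₒ and is invariably low-spin. The d⁶ configuration leaves the e_g set evenly filled (or empty) — no strong Jahn–Teller driving force.
[Cu(en)3]^2+: Ligand charges: ethylenediamine is neutral. With an overall charge of +2 the copper centre must be in the +2 oxidation state. Cu sits in group 11, so the d-electron count is 11 − 2 = 9. The t₂g⁶e_g³ configuration has an unevenly filled e_g set; the Jahn–Teller theorem predicts a tetragonal distortion (typically axial elongation) to lift the degeneracy.

[Cu(en)3]^2+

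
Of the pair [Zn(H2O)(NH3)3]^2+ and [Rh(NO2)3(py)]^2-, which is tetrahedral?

[Zn(H2O)(NH3)3]^2+

For [Zn(H2O)(NH3)3]^2+: Water is neutral; ammonia is neutral; balancing the +2 overall charge requires Zn(II). Zinc is a group-12 element; Zn(II) is therefore d¹⁰. A d¹⁰ ion has no crystal-field stabilisation preference between square planar and tetrahedral, so four ligands adopt the sterically favoured tetrahedral geometry. → tetrahedral.
For [Rh(NO2)3(py)]^2-: Summing ligand charges against the −2 overall charge gives an oxidation state of +1 for rhodium. Group 9 minus oxidation state 1 gives a d⁸ configuration. A 4d d⁸ ion has a large crystal-field splitting; square planar leaves the high-energy d_{x²−y²} orbital empty and maximises CFSE. → square planar.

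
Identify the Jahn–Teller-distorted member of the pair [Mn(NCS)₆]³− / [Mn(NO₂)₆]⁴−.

[Mn(NCS)₆]³−

[Mn(NCS)₆]³−: Each isothiocyanate is −1; balancing the −3 overall charge requires Mn(III). Manganese is a group-7 element; Mn(III) is therefore d⁴. Isothiocyanate is a weak-field ligand for a first-row metal, so the complex is high-spin. The t₂g³e_g¹ (high-spin) configuration has an unevenly filled e_g set; the Jahn–Teller theorem predicts a tetragonal distortion (typically axial elongation) to lift the degeneracy.
[Mn(NO₂)₆]⁴−: Summing ligand charges against the −4 overall charge gives an oxidation state of +2 for manganese. Manganese is a group-7 element; Mn(II) is therefore d⁵. Nitro (N-bound nitrite) is a strong-field ligand (high in the spectrochemical series) for a first-row metal, so the complex is low-spin. The d⁵ configuration leaves the e_g set evenly filled (or empty) — no strong Jahn–Teller driving force.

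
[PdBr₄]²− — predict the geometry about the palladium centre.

Ligand charges: each bromide is −1. With an overall charge of −2 the palladium centre must be in the +2 oxidation state.
Palladium is a group-10 element; Pd(II) is therefore d⁸.
With 4 monodentate ligands the coordination number is 4.
A 4d d⁸ ion has a large crystal-field splitting; square planar leaves the high-energy d_{x²−y²} orbital empty and maximises CFSE.

square planar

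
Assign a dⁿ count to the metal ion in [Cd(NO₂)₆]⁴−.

d¹⁰

Ligand charges: each nitro (N-bound nitrite) is −1. With an overall charge of −4 the cadmium centre must be in the +2 oxidation state.
Cadmium is a group-12 element; Cd(II) is therefore d¹⁰.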